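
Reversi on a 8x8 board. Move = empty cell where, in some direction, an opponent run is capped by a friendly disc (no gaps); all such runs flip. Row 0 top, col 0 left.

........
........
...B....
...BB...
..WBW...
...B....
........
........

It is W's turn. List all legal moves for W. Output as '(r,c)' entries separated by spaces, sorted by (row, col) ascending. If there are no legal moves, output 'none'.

Answer: (2,2) (2,4) (6,2) (6,4)

Derivation:
(1,2): no bracket -> illegal
(1,3): no bracket -> illegal
(1,4): no bracket -> illegal
(2,2): flips 1 -> legal
(2,4): flips 2 -> legal
(2,5): no bracket -> illegal
(3,2): no bracket -> illegal
(3,5): no bracket -> illegal
(4,5): no bracket -> illegal
(5,2): no bracket -> illegal
(5,4): no bracket -> illegal
(6,2): flips 1 -> legal
(6,3): no bracket -> illegal
(6,4): flips 1 -> legal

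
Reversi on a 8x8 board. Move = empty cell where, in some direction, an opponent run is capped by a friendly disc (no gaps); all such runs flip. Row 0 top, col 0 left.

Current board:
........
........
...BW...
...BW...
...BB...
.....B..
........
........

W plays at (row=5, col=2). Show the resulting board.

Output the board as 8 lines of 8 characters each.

Answer: ........
........
...BW...
...BW...
...WB...
..W..B..
........
........

Derivation:
Place W at (5,2); scan 8 dirs for brackets.
Dir NW: first cell '.' (not opp) -> no flip
Dir N: first cell '.' (not opp) -> no flip
Dir NE: opp run (4,3) capped by W -> flip
Dir W: first cell '.' (not opp) -> no flip
Dir E: first cell '.' (not opp) -> no flip
Dir SW: first cell '.' (not opp) -> no flip
Dir S: first cell '.' (not opp) -> no flip
Dir SE: first cell '.' (not opp) -> no flip
All flips: (4,3)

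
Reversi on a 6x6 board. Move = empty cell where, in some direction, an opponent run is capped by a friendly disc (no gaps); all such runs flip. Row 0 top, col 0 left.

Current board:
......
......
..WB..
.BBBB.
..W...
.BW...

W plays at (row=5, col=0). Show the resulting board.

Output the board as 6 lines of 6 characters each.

Answer: ......
......
..WB..
.BBBB.
..W...
WWW...

Derivation:
Place W at (5,0); scan 8 dirs for brackets.
Dir NW: edge -> no flip
Dir N: first cell '.' (not opp) -> no flip
Dir NE: first cell '.' (not opp) -> no flip
Dir W: edge -> no flip
Dir E: opp run (5,1) capped by W -> flip
Dir SW: edge -> no flip
Dir S: edge -> no flip
Dir SE: edge -> no flip
All flips: (5,1)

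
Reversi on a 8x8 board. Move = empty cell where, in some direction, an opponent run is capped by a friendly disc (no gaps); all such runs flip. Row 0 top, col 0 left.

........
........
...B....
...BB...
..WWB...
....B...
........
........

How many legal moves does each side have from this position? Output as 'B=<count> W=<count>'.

-- B to move --
(3,1): no bracket -> illegal
(3,2): flips 1 -> legal
(4,1): flips 2 -> legal
(5,1): flips 1 -> legal
(5,2): flips 1 -> legal
(5,3): flips 1 -> legal
B mobility = 5
-- W to move --
(1,2): no bracket -> illegal
(1,3): flips 2 -> legal
(1,4): no bracket -> illegal
(2,2): no bracket -> illegal
(2,4): flips 1 -> legal
(2,5): flips 1 -> legal
(3,2): no bracket -> illegal
(3,5): no bracket -> illegal
(4,5): flips 1 -> legal
(5,3): no bracket -> illegal
(5,5): no bracket -> illegal
(6,3): no bracket -> illegal
(6,4): no bracket -> illegal
(6,5): flips 1 -> legal
W mobility = 5

Answer: B=5 W=5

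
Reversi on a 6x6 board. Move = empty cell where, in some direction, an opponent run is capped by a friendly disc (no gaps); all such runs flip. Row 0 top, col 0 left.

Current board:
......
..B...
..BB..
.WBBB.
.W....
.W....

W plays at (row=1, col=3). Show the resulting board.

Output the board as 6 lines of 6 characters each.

Place W at (1,3); scan 8 dirs for brackets.
Dir NW: first cell '.' (not opp) -> no flip
Dir N: first cell '.' (not opp) -> no flip
Dir NE: first cell '.' (not opp) -> no flip
Dir W: opp run (1,2), next='.' -> no flip
Dir E: first cell '.' (not opp) -> no flip
Dir SW: opp run (2,2) capped by W -> flip
Dir S: opp run (2,3) (3,3), next='.' -> no flip
Dir SE: first cell '.' (not opp) -> no flip
All flips: (2,2)

Answer: ......
..BW..
..WB..
.WBBB.
.W....
.W....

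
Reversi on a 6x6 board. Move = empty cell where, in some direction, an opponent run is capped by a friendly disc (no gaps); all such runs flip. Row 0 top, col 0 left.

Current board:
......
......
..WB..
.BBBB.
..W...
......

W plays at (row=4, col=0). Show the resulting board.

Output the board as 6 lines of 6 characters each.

Answer: ......
......
..WB..
.WBBB.
W.W...
......

Derivation:
Place W at (4,0); scan 8 dirs for brackets.
Dir NW: edge -> no flip
Dir N: first cell '.' (not opp) -> no flip
Dir NE: opp run (3,1) capped by W -> flip
Dir W: edge -> no flip
Dir E: first cell '.' (not opp) -> no flip
Dir SW: edge -> no flip
Dir S: first cell '.' (not opp) -> no flip
Dir SE: first cell '.' (not opp) -> no flip
All flips: (3,1)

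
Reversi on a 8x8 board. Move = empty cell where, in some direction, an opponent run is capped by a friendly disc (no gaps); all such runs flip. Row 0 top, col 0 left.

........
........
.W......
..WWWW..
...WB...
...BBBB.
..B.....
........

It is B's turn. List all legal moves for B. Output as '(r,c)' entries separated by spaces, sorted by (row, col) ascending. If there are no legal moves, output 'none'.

Answer: (1,0) (2,2) (2,3) (2,4) (2,6) (4,2)

Derivation:
(1,0): flips 3 -> legal
(1,1): no bracket -> illegal
(1,2): no bracket -> illegal
(2,0): no bracket -> illegal
(2,2): flips 1 -> legal
(2,3): flips 2 -> legal
(2,4): flips 1 -> legal
(2,5): no bracket -> illegal
(2,6): flips 1 -> legal
(3,0): no bracket -> illegal
(3,1): no bracket -> illegal
(3,6): no bracket -> illegal
(4,1): no bracket -> illegal
(4,2): flips 1 -> legal
(4,5): no bracket -> illegal
(4,6): no bracket -> illegal
(5,2): no bracket -> illegal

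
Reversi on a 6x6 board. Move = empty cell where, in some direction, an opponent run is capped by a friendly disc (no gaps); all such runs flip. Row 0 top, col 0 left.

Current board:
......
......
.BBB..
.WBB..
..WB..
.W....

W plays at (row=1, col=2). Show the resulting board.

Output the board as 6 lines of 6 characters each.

Place W at (1,2); scan 8 dirs for brackets.
Dir NW: first cell '.' (not opp) -> no flip
Dir N: first cell '.' (not opp) -> no flip
Dir NE: first cell '.' (not opp) -> no flip
Dir W: first cell '.' (not opp) -> no flip
Dir E: first cell '.' (not opp) -> no flip
Dir SW: opp run (2,1), next='.' -> no flip
Dir S: opp run (2,2) (3,2) capped by W -> flip
Dir SE: opp run (2,3), next='.' -> no flip
All flips: (2,2) (3,2)

Answer: ......
..W...
.BWB..
.WWB..
..WB..
.W....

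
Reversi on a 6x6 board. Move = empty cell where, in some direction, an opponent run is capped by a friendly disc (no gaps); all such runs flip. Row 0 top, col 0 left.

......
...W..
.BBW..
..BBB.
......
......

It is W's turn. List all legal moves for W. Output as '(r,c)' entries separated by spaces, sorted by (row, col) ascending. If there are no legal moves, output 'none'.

Answer: (2,0) (3,1) (4,1) (4,3) (4,5)

Derivation:
(1,0): no bracket -> illegal
(1,1): no bracket -> illegal
(1,2): no bracket -> illegal
(2,0): flips 2 -> legal
(2,4): no bracket -> illegal
(2,5): no bracket -> illegal
(3,0): no bracket -> illegal
(3,1): flips 1 -> legal
(3,5): no bracket -> illegal
(4,1): flips 1 -> legal
(4,2): no bracket -> illegal
(4,3): flips 1 -> legal
(4,4): no bracket -> illegal
(4,5): flips 1 -> legal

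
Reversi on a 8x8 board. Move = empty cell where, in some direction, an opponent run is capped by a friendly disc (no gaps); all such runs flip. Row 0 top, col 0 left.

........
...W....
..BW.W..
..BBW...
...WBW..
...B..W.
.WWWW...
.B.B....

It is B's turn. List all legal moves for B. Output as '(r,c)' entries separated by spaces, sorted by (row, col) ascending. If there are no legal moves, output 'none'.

Answer: (0,3) (0,4) (1,4) (2,4) (3,5) (4,2) (4,6) (5,1) (5,4) (5,5) (7,5)

Derivation:
(0,2): no bracket -> illegal
(0,3): flips 2 -> legal
(0,4): flips 1 -> legal
(1,2): no bracket -> illegal
(1,4): flips 1 -> legal
(1,5): no bracket -> illegal
(1,6): no bracket -> illegal
(2,4): flips 2 -> legal
(2,6): no bracket -> illegal
(3,5): flips 1 -> legal
(3,6): no bracket -> illegal
(4,2): flips 1 -> legal
(4,6): flips 1 -> legal
(4,7): no bracket -> illegal
(5,0): no bracket -> illegal
(5,1): flips 2 -> legal
(5,2): no bracket -> illegal
(5,4): flips 1 -> legal
(5,5): flips 1 -> legal
(5,7): no bracket -> illegal
(6,0): no bracket -> illegal
(6,5): no bracket -> illegal
(6,6): no bracket -> illegal
(6,7): no bracket -> illegal
(7,0): no bracket -> illegal
(7,2): no bracket -> illegal
(7,4): no bracket -> illegal
(7,5): flips 1 -> legal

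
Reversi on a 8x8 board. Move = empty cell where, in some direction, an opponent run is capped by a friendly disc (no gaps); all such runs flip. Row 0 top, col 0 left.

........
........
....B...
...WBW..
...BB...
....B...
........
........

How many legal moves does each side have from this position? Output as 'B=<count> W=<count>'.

Answer: B=7 W=4

Derivation:
-- B to move --
(2,2): flips 1 -> legal
(2,3): flips 1 -> legal
(2,5): no bracket -> illegal
(2,6): flips 1 -> legal
(3,2): flips 1 -> legal
(3,6): flips 1 -> legal
(4,2): flips 1 -> legal
(4,5): no bracket -> illegal
(4,6): flips 1 -> legal
B mobility = 7
-- W to move --
(1,3): flips 1 -> legal
(1,4): no bracket -> illegal
(1,5): flips 1 -> legal
(2,3): no bracket -> illegal
(2,5): no bracket -> illegal
(3,2): no bracket -> illegal
(4,2): no bracket -> illegal
(4,5): no bracket -> illegal
(5,2): no bracket -> illegal
(5,3): flips 2 -> legal
(5,5): flips 1 -> legal
(6,3): no bracket -> illegal
(6,4): no bracket -> illegal
(6,5): no bracket -> illegal
W mobility = 4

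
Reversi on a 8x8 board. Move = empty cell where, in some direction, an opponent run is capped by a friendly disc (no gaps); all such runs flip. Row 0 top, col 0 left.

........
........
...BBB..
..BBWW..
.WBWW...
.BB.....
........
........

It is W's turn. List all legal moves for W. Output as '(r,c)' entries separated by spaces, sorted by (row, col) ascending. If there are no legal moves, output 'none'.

(1,2): flips 1 -> legal
(1,3): flips 3 -> legal
(1,4): flips 3 -> legal
(1,5): flips 1 -> legal
(1,6): flips 1 -> legal
(2,1): flips 1 -> legal
(2,2): flips 1 -> legal
(2,6): no bracket -> illegal
(3,1): flips 2 -> legal
(3,6): no bracket -> illegal
(4,0): no bracket -> illegal
(5,0): no bracket -> illegal
(5,3): no bracket -> illegal
(6,0): no bracket -> illegal
(6,1): flips 2 -> legal
(6,2): no bracket -> illegal
(6,3): flips 1 -> legal

Answer: (1,2) (1,3) (1,4) (1,5) (1,6) (2,1) (2,2) (3,1) (6,1) (6,3)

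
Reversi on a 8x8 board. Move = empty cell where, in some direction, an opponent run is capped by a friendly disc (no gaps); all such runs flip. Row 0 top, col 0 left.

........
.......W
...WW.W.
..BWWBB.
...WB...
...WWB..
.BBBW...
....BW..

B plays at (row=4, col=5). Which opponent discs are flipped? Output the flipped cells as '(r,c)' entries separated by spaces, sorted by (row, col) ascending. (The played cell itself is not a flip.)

Answer: (5,4)

Derivation:
Dir NW: opp run (3,4) (2,3), next='.' -> no flip
Dir N: first cell 'B' (not opp) -> no flip
Dir NE: first cell 'B' (not opp) -> no flip
Dir W: first cell 'B' (not opp) -> no flip
Dir E: first cell '.' (not opp) -> no flip
Dir SW: opp run (5,4) capped by B -> flip
Dir S: first cell 'B' (not opp) -> no flip
Dir SE: first cell '.' (not opp) -> no flip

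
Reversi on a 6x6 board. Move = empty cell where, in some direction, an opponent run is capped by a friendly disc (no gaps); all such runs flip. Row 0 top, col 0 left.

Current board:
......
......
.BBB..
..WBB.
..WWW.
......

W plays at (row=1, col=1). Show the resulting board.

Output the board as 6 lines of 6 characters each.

Answer: ......
.W....
.BWB..
..WWB.
..WWW.
......

Derivation:
Place W at (1,1); scan 8 dirs for brackets.
Dir NW: first cell '.' (not opp) -> no flip
Dir N: first cell '.' (not opp) -> no flip
Dir NE: first cell '.' (not opp) -> no flip
Dir W: first cell '.' (not opp) -> no flip
Dir E: first cell '.' (not opp) -> no flip
Dir SW: first cell '.' (not opp) -> no flip
Dir S: opp run (2,1), next='.' -> no flip
Dir SE: opp run (2,2) (3,3) capped by W -> flip
All flips: (2,2) (3,3)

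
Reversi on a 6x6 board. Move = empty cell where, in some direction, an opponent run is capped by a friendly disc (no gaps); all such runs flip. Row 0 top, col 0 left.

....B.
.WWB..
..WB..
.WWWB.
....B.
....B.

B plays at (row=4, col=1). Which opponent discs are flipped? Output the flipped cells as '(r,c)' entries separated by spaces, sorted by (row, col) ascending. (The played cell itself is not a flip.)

Answer: (3,2)

Derivation:
Dir NW: first cell '.' (not opp) -> no flip
Dir N: opp run (3,1), next='.' -> no flip
Dir NE: opp run (3,2) capped by B -> flip
Dir W: first cell '.' (not opp) -> no flip
Dir E: first cell '.' (not opp) -> no flip
Dir SW: first cell '.' (not opp) -> no flip
Dir S: first cell '.' (not opp) -> no flip
Dir SE: first cell '.' (not opp) -> no flip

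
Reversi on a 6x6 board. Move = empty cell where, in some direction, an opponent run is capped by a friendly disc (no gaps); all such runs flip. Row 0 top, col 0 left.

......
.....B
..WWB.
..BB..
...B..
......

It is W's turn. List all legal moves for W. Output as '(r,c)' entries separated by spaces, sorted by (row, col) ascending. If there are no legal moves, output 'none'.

Answer: (2,5) (4,1) (4,2) (4,4) (5,3)

Derivation:
(0,4): no bracket -> illegal
(0,5): no bracket -> illegal
(1,3): no bracket -> illegal
(1,4): no bracket -> illegal
(2,1): no bracket -> illegal
(2,5): flips 1 -> legal
(3,1): no bracket -> illegal
(3,4): no bracket -> illegal
(3,5): no bracket -> illegal
(4,1): flips 1 -> legal
(4,2): flips 1 -> legal
(4,4): flips 1 -> legal
(5,2): no bracket -> illegal
(5,3): flips 2 -> legal
(5,4): no bracket -> illegal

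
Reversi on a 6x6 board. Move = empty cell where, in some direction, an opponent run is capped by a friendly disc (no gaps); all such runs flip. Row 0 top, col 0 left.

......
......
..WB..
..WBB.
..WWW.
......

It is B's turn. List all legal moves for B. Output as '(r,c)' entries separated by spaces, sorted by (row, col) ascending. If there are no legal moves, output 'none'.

(1,1): flips 1 -> legal
(1,2): no bracket -> illegal
(1,3): no bracket -> illegal
(2,1): flips 1 -> legal
(3,1): flips 1 -> legal
(3,5): no bracket -> illegal
(4,1): flips 1 -> legal
(4,5): no bracket -> illegal
(5,1): flips 1 -> legal
(5,2): flips 1 -> legal
(5,3): flips 1 -> legal
(5,4): flips 1 -> legal
(5,5): flips 1 -> legal

Answer: (1,1) (2,1) (3,1) (4,1) (5,1) (5,2) (5,3) (5,4) (5,5)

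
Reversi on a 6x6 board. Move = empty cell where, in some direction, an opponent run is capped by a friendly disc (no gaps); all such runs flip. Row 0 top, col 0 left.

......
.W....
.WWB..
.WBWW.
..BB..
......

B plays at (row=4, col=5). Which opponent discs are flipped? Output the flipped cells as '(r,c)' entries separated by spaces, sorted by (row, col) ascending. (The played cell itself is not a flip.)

Answer: (3,4)

Derivation:
Dir NW: opp run (3,4) capped by B -> flip
Dir N: first cell '.' (not opp) -> no flip
Dir NE: edge -> no flip
Dir W: first cell '.' (not opp) -> no flip
Dir E: edge -> no flip
Dir SW: first cell '.' (not opp) -> no flip
Dir S: first cell '.' (not opp) -> no flip
Dir SE: edge -> no flip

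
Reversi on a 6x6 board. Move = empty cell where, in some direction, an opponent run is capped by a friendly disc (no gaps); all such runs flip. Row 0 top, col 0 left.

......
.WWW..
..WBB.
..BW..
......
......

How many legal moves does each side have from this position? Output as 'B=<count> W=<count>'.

Answer: B=7 W=6

Derivation:
-- B to move --
(0,0): no bracket -> illegal
(0,1): flips 1 -> legal
(0,2): flips 3 -> legal
(0,3): flips 1 -> legal
(0,4): no bracket -> illegal
(1,0): no bracket -> illegal
(1,4): no bracket -> illegal
(2,0): no bracket -> illegal
(2,1): flips 1 -> legal
(3,1): no bracket -> illegal
(3,4): flips 1 -> legal
(4,2): flips 1 -> legal
(4,3): flips 1 -> legal
(4,4): no bracket -> illegal
B mobility = 7
-- W to move --
(1,4): no bracket -> illegal
(1,5): flips 1 -> legal
(2,1): no bracket -> illegal
(2,5): flips 2 -> legal
(3,1): flips 1 -> legal
(3,4): flips 1 -> legal
(3,5): flips 1 -> legal
(4,1): no bracket -> illegal
(4,2): flips 1 -> legal
(4,3): no bracket -> illegal
W mobility = 6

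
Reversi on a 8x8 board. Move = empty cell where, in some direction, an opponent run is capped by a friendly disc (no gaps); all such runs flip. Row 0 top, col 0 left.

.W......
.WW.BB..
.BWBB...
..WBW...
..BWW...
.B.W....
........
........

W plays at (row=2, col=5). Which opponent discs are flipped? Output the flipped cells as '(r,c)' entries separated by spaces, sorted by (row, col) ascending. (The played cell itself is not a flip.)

Dir NW: opp run (1,4), next='.' -> no flip
Dir N: opp run (1,5), next='.' -> no flip
Dir NE: first cell '.' (not opp) -> no flip
Dir W: opp run (2,4) (2,3) capped by W -> flip
Dir E: first cell '.' (not opp) -> no flip
Dir SW: first cell 'W' (not opp) -> no flip
Dir S: first cell '.' (not opp) -> no flip
Dir SE: first cell '.' (not opp) -> no flip

Answer: (2,3) (2,4)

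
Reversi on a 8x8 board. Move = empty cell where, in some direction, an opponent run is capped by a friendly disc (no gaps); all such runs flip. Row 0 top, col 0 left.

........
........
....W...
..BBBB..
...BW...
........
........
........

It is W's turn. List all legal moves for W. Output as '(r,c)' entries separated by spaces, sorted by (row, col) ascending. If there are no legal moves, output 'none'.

(2,1): no bracket -> illegal
(2,2): flips 1 -> legal
(2,3): no bracket -> illegal
(2,5): no bracket -> illegal
(2,6): flips 1 -> legal
(3,1): no bracket -> illegal
(3,6): no bracket -> illegal
(4,1): no bracket -> illegal
(4,2): flips 2 -> legal
(4,5): no bracket -> illegal
(4,6): flips 1 -> legal
(5,2): no bracket -> illegal
(5,3): no bracket -> illegal
(5,4): no bracket -> illegal

Answer: (2,2) (2,6) (4,2) (4,6)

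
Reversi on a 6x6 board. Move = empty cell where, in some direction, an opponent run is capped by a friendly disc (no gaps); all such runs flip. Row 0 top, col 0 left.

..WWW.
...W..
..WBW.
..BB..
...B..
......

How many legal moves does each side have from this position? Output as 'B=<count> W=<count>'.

-- B to move --
(0,1): no bracket -> illegal
(0,5): no bracket -> illegal
(1,1): flips 1 -> legal
(1,2): flips 1 -> legal
(1,4): no bracket -> illegal
(1,5): flips 1 -> legal
(2,1): flips 1 -> legal
(2,5): flips 1 -> legal
(3,1): no bracket -> illegal
(3,4): no bracket -> illegal
(3,5): no bracket -> illegal
B mobility = 5
-- W to move --
(1,2): no bracket -> illegal
(1,4): no bracket -> illegal
(2,1): no bracket -> illegal
(3,1): no bracket -> illegal
(3,4): no bracket -> illegal
(4,1): no bracket -> illegal
(4,2): flips 2 -> legal
(4,4): flips 1 -> legal
(5,2): no bracket -> illegal
(5,3): flips 3 -> legal
(5,4): no bracket -> illegal
W mobility = 3

Answer: B=5 W=3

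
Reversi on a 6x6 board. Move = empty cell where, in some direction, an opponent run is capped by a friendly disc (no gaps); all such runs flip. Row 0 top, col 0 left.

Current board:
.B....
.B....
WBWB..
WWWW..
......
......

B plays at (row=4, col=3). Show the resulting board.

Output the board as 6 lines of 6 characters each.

Answer: .B....
.B....
WBWB..
WWBB..
...B..
......

Derivation:
Place B at (4,3); scan 8 dirs for brackets.
Dir NW: opp run (3,2) capped by B -> flip
Dir N: opp run (3,3) capped by B -> flip
Dir NE: first cell '.' (not opp) -> no flip
Dir W: first cell '.' (not opp) -> no flip
Dir E: first cell '.' (not opp) -> no flip
Dir SW: first cell '.' (not opp) -> no flip
Dir S: first cell '.' (not opp) -> no flip
Dir SE: first cell '.' (not opp) -> no flip
All flips: (3,2) (3,3)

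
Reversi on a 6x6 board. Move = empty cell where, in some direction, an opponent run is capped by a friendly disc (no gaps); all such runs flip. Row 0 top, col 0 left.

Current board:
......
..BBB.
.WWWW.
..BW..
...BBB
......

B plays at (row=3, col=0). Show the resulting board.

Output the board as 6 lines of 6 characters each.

Answer: ......
..BBB.
.BWWW.
B.BW..
...BBB
......

Derivation:
Place B at (3,0); scan 8 dirs for brackets.
Dir NW: edge -> no flip
Dir N: first cell '.' (not opp) -> no flip
Dir NE: opp run (2,1) capped by B -> flip
Dir W: edge -> no flip
Dir E: first cell '.' (not opp) -> no flip
Dir SW: edge -> no flip
Dir S: first cell '.' (not opp) -> no flip
Dir SE: first cell '.' (not opp) -> no flip
All flips: (2,1)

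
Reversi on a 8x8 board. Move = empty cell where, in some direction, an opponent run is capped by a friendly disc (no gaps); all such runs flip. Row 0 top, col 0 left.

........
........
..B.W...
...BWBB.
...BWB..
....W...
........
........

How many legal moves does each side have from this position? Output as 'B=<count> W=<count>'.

-- B to move --
(1,3): flips 1 -> legal
(1,4): no bracket -> illegal
(1,5): flips 1 -> legal
(2,3): flips 1 -> legal
(2,5): flips 1 -> legal
(5,3): flips 1 -> legal
(5,5): flips 1 -> legal
(6,3): flips 1 -> legal
(6,4): no bracket -> illegal
(6,5): flips 1 -> legal
B mobility = 8
-- W to move --
(1,1): flips 2 -> legal
(1,2): no bracket -> illegal
(1,3): no bracket -> illegal
(2,1): no bracket -> illegal
(2,3): no bracket -> illegal
(2,5): no bracket -> illegal
(2,6): flips 1 -> legal
(2,7): flips 2 -> legal
(3,1): no bracket -> illegal
(3,2): flips 2 -> legal
(3,7): flips 2 -> legal
(4,2): flips 2 -> legal
(4,6): flips 2 -> legal
(4,7): no bracket -> illegal
(5,2): flips 1 -> legal
(5,3): no bracket -> illegal
(5,5): no bracket -> illegal
(5,6): flips 1 -> legal
W mobility = 9

Answer: B=8 W=9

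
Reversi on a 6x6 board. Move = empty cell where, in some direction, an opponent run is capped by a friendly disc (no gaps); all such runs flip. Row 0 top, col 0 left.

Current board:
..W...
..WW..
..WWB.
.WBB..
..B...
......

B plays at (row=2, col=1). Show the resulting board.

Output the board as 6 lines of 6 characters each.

Answer: ..W...
..WW..
.BBBB.
.WBB..
..B...
......

Derivation:
Place B at (2,1); scan 8 dirs for brackets.
Dir NW: first cell '.' (not opp) -> no flip
Dir N: first cell '.' (not opp) -> no flip
Dir NE: opp run (1,2), next='.' -> no flip
Dir W: first cell '.' (not opp) -> no flip
Dir E: opp run (2,2) (2,3) capped by B -> flip
Dir SW: first cell '.' (not opp) -> no flip
Dir S: opp run (3,1), next='.' -> no flip
Dir SE: first cell 'B' (not opp) -> no flip
All flips: (2,2) (2,3)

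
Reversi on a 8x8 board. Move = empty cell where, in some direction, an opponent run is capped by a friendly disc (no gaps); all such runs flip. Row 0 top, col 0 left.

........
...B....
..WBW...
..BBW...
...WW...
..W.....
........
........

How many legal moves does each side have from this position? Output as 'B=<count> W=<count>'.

-- B to move --
(1,1): flips 1 -> legal
(1,2): flips 1 -> legal
(1,4): no bracket -> illegal
(1,5): flips 1 -> legal
(2,1): flips 1 -> legal
(2,5): flips 1 -> legal
(3,1): flips 1 -> legal
(3,5): flips 2 -> legal
(4,1): no bracket -> illegal
(4,2): no bracket -> illegal
(4,5): flips 1 -> legal
(5,1): no bracket -> illegal
(5,3): flips 1 -> legal
(5,4): flips 1 -> legal
(5,5): flips 1 -> legal
(6,1): no bracket -> illegal
(6,2): no bracket -> illegal
(6,3): no bracket -> illegal
B mobility = 11
-- W to move --
(0,2): flips 1 -> legal
(0,3): flips 3 -> legal
(0,4): flips 1 -> legal
(1,2): flips 1 -> legal
(1,4): no bracket -> illegal
(2,1): flips 1 -> legal
(3,1): flips 2 -> legal
(4,1): no bracket -> illegal
(4,2): flips 2 -> legal
W mobility = 7

Answer: B=11 W=7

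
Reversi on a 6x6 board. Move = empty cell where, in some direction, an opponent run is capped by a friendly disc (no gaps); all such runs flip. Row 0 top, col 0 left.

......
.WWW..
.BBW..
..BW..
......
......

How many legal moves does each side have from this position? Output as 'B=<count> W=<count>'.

Answer: B=9 W=5

Derivation:
-- B to move --
(0,0): flips 1 -> legal
(0,1): flips 1 -> legal
(0,2): flips 1 -> legal
(0,3): flips 1 -> legal
(0,4): flips 1 -> legal
(1,0): no bracket -> illegal
(1,4): flips 1 -> legal
(2,0): no bracket -> illegal
(2,4): flips 1 -> legal
(3,4): flips 1 -> legal
(4,2): no bracket -> illegal
(4,3): no bracket -> illegal
(4,4): flips 1 -> legal
B mobility = 9
-- W to move --
(1,0): no bracket -> illegal
(2,0): flips 2 -> legal
(3,0): flips 1 -> legal
(3,1): flips 3 -> legal
(4,1): flips 1 -> legal
(4,2): flips 2 -> legal
(4,3): no bracket -> illegal
W mobility = 5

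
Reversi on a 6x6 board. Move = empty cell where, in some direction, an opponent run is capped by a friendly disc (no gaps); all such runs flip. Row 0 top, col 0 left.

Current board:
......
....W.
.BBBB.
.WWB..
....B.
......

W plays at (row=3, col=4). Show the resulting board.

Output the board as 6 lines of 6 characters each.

Answer: ......
....W.
.BBBW.
.WWWW.
....B.
......

Derivation:
Place W at (3,4); scan 8 dirs for brackets.
Dir NW: opp run (2,3), next='.' -> no flip
Dir N: opp run (2,4) capped by W -> flip
Dir NE: first cell '.' (not opp) -> no flip
Dir W: opp run (3,3) capped by W -> flip
Dir E: first cell '.' (not opp) -> no flip
Dir SW: first cell '.' (not opp) -> no flip
Dir S: opp run (4,4), next='.' -> no flip
Dir SE: first cell '.' (not opp) -> no flip
All flips: (2,4) (3,3)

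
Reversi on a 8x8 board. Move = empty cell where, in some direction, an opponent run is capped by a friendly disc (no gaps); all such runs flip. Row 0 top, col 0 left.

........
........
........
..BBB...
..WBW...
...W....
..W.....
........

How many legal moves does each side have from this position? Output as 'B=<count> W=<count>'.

Answer: B=7 W=3

Derivation:
-- B to move --
(3,1): no bracket -> illegal
(3,5): no bracket -> illegal
(4,1): flips 1 -> legal
(4,5): flips 1 -> legal
(5,1): flips 1 -> legal
(5,2): flips 1 -> legal
(5,4): flips 1 -> legal
(5,5): flips 1 -> legal
(6,1): no bracket -> illegal
(6,3): flips 1 -> legal
(6,4): no bracket -> illegal
(7,1): no bracket -> illegal
(7,2): no bracket -> illegal
(7,3): no bracket -> illegal
B mobility = 7
-- W to move --
(2,1): no bracket -> illegal
(2,2): flips 2 -> legal
(2,3): flips 2 -> legal
(2,4): flips 2 -> legal
(2,5): no bracket -> illegal
(3,1): no bracket -> illegal
(3,5): no bracket -> illegal
(4,1): no bracket -> illegal
(4,5): no bracket -> illegal
(5,2): no bracket -> illegal
(5,4): no bracket -> illegal
W mobility = 3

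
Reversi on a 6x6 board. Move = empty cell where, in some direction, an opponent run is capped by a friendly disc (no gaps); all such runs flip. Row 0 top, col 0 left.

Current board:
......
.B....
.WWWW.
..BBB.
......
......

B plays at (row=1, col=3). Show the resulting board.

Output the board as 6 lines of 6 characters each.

Place B at (1,3); scan 8 dirs for brackets.
Dir NW: first cell '.' (not opp) -> no flip
Dir N: first cell '.' (not opp) -> no flip
Dir NE: first cell '.' (not opp) -> no flip
Dir W: first cell '.' (not opp) -> no flip
Dir E: first cell '.' (not opp) -> no flip
Dir SW: opp run (2,2), next='.' -> no flip
Dir S: opp run (2,3) capped by B -> flip
Dir SE: opp run (2,4), next='.' -> no flip
All flips: (2,3)

Answer: ......
.B.B..
.WWBW.
..BBB.
......
......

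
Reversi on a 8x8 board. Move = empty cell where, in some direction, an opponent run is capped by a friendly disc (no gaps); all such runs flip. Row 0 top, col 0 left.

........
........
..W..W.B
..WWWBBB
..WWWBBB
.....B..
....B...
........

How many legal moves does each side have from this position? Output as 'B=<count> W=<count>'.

Answer: B=7 W=4

Derivation:
-- B to move --
(1,1): flips 3 -> legal
(1,2): no bracket -> illegal
(1,3): no bracket -> illegal
(1,4): flips 1 -> legal
(1,5): flips 1 -> legal
(1,6): no bracket -> illegal
(2,1): no bracket -> illegal
(2,3): flips 1 -> legal
(2,4): no bracket -> illegal
(2,6): no bracket -> illegal
(3,1): flips 3 -> legal
(4,1): flips 3 -> legal
(5,1): no bracket -> illegal
(5,2): no bracket -> illegal
(5,3): flips 1 -> legal
(5,4): no bracket -> illegal
B mobility = 7
-- W to move --
(1,6): no bracket -> illegal
(1,7): no bracket -> illegal
(2,4): no bracket -> illegal
(2,6): flips 1 -> legal
(5,3): no bracket -> illegal
(5,4): no bracket -> illegal
(5,6): flips 1 -> legal
(5,7): no bracket -> illegal
(6,3): no bracket -> illegal
(6,5): flips 3 -> legal
(6,6): flips 1 -> legal
(7,3): no bracket -> illegal
(7,4): no bracket -> illegal
(7,5): no bracket -> illegal
W mobility = 4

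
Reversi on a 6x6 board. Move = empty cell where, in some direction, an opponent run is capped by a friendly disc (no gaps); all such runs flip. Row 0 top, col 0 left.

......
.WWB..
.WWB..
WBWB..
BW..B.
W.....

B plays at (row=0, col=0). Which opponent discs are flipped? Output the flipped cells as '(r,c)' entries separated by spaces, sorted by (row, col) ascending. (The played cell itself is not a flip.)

Dir NW: edge -> no flip
Dir N: edge -> no flip
Dir NE: edge -> no flip
Dir W: edge -> no flip
Dir E: first cell '.' (not opp) -> no flip
Dir SW: edge -> no flip
Dir S: first cell '.' (not opp) -> no flip
Dir SE: opp run (1,1) (2,2) capped by B -> flip

Answer: (1,1) (2,2)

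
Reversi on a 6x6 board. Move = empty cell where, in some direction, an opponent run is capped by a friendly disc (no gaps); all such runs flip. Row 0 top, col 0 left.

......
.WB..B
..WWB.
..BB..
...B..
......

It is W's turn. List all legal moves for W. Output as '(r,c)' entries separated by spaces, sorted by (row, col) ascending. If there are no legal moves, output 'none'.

(0,1): flips 1 -> legal
(0,2): flips 1 -> legal
(0,3): no bracket -> illegal
(0,4): no bracket -> illegal
(0,5): no bracket -> illegal
(1,3): flips 1 -> legal
(1,4): no bracket -> illegal
(2,1): no bracket -> illegal
(2,5): flips 1 -> legal
(3,1): no bracket -> illegal
(3,4): no bracket -> illegal
(3,5): no bracket -> illegal
(4,1): flips 1 -> legal
(4,2): flips 1 -> legal
(4,4): flips 1 -> legal
(5,2): no bracket -> illegal
(5,3): flips 2 -> legal
(5,4): no bracket -> illegal

Answer: (0,1) (0,2) (1,3) (2,5) (4,1) (4,2) (4,4) (5,3)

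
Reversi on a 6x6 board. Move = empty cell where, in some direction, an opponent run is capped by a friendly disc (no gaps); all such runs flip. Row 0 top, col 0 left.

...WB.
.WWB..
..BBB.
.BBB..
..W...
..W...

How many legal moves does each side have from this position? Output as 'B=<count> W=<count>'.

-- B to move --
(0,0): flips 1 -> legal
(0,1): flips 1 -> legal
(0,2): flips 2 -> legal
(1,0): flips 2 -> legal
(1,4): no bracket -> illegal
(2,0): no bracket -> illegal
(2,1): no bracket -> illegal
(4,1): no bracket -> illegal
(4,3): no bracket -> illegal
(5,1): flips 1 -> legal
(5,3): flips 1 -> legal
B mobility = 6
-- W to move --
(0,2): no bracket -> illegal
(0,5): flips 1 -> legal
(1,4): flips 1 -> legal
(1,5): flips 2 -> legal
(2,0): flips 1 -> legal
(2,1): no bracket -> illegal
(2,5): no bracket -> illegal
(3,0): no bracket -> illegal
(3,4): flips 1 -> legal
(3,5): no bracket -> illegal
(4,0): no bracket -> illegal
(4,1): no bracket -> illegal
(4,3): flips 3 -> legal
(4,4): flips 2 -> legal
W mobility = 7

Answer: B=6 W=7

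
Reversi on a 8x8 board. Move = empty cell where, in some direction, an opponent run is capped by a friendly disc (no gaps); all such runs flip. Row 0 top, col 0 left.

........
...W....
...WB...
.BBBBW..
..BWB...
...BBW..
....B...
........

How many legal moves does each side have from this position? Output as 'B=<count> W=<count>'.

-- B to move --
(0,2): flips 1 -> legal
(0,3): flips 2 -> legal
(0,4): no bracket -> illegal
(1,2): flips 1 -> legal
(1,4): flips 1 -> legal
(2,2): flips 1 -> legal
(2,5): no bracket -> illegal
(2,6): flips 1 -> legal
(3,6): flips 1 -> legal
(4,5): no bracket -> illegal
(4,6): flips 2 -> legal
(5,2): flips 1 -> legal
(5,6): flips 1 -> legal
(6,5): no bracket -> illegal
(6,6): flips 1 -> legal
B mobility = 11
-- W to move --
(1,4): no bracket -> illegal
(1,5): no bracket -> illegal
(2,0): no bracket -> illegal
(2,1): flips 1 -> legal
(2,2): flips 2 -> legal
(2,5): flips 2 -> legal
(3,0): flips 4 -> legal
(4,0): no bracket -> illegal
(4,1): flips 2 -> legal
(4,5): flips 2 -> legal
(5,1): no bracket -> illegal
(5,2): flips 2 -> legal
(6,2): flips 2 -> legal
(6,3): flips 1 -> legal
(6,5): flips 1 -> legal
(7,3): flips 1 -> legal
(7,4): no bracket -> illegal
(7,5): no bracket -> illegal
W mobility = 11

Answer: B=11 W=11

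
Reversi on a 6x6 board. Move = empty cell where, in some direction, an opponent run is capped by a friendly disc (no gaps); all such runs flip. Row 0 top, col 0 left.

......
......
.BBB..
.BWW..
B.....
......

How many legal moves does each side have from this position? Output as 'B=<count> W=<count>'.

Answer: B=5 W=6

Derivation:
-- B to move --
(2,4): no bracket -> illegal
(3,4): flips 2 -> legal
(4,1): flips 1 -> legal
(4,2): flips 1 -> legal
(4,3): flips 2 -> legal
(4,4): flips 1 -> legal
B mobility = 5
-- W to move --
(1,0): flips 1 -> legal
(1,1): flips 1 -> legal
(1,2): flips 1 -> legal
(1,3): flips 1 -> legal
(1,4): flips 1 -> legal
(2,0): no bracket -> illegal
(2,4): no bracket -> illegal
(3,0): flips 1 -> legal
(3,4): no bracket -> illegal
(4,1): no bracket -> illegal
(4,2): no bracket -> illegal
(5,0): no bracket -> illegal
(5,1): no bracket -> illegal
W mobility = 6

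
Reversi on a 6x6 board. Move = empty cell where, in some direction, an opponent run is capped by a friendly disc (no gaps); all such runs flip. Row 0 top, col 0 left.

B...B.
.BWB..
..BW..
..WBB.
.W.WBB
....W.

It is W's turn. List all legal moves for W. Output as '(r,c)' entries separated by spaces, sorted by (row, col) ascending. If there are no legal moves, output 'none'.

(0,1): no bracket -> illegal
(0,2): no bracket -> illegal
(0,3): flips 1 -> legal
(0,5): no bracket -> illegal
(1,0): flips 1 -> legal
(1,4): flips 1 -> legal
(1,5): no bracket -> illegal
(2,0): no bracket -> illegal
(2,1): flips 1 -> legal
(2,4): flips 2 -> legal
(2,5): flips 1 -> legal
(3,1): no bracket -> illegal
(3,5): flips 2 -> legal
(4,2): no bracket -> illegal
(5,3): no bracket -> illegal
(5,5): no bracket -> illegal

Answer: (0,3) (1,0) (1,4) (2,1) (2,4) (2,5) (3,5)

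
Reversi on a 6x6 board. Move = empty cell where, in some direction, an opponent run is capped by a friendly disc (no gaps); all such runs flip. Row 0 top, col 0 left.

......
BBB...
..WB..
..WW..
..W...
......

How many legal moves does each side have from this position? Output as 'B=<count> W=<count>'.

Answer: B=5 W=5

Derivation:
-- B to move --
(1,3): no bracket -> illegal
(2,1): flips 1 -> legal
(2,4): no bracket -> illegal
(3,1): no bracket -> illegal
(3,4): no bracket -> illegal
(4,1): flips 1 -> legal
(4,3): flips 1 -> legal
(4,4): flips 2 -> legal
(5,1): no bracket -> illegal
(5,2): flips 3 -> legal
(5,3): no bracket -> illegal
B mobility = 5
-- W to move --
(0,0): flips 1 -> legal
(0,1): no bracket -> illegal
(0,2): flips 1 -> legal
(0,3): no bracket -> illegal
(1,3): flips 1 -> legal
(1,4): flips 1 -> legal
(2,0): no bracket -> illegal
(2,1): no bracket -> illegal
(2,4): flips 1 -> legal
(3,4): no bracket -> illegal
W mobility = 5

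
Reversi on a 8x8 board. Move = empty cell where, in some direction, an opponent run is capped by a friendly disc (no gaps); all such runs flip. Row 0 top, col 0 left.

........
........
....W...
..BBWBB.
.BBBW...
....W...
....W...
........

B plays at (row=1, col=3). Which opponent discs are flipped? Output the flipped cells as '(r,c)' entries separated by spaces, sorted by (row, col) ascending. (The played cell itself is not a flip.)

Dir NW: first cell '.' (not opp) -> no flip
Dir N: first cell '.' (not opp) -> no flip
Dir NE: first cell '.' (not opp) -> no flip
Dir W: first cell '.' (not opp) -> no flip
Dir E: first cell '.' (not opp) -> no flip
Dir SW: first cell '.' (not opp) -> no flip
Dir S: first cell '.' (not opp) -> no flip
Dir SE: opp run (2,4) capped by B -> flip

Answer: (2,4)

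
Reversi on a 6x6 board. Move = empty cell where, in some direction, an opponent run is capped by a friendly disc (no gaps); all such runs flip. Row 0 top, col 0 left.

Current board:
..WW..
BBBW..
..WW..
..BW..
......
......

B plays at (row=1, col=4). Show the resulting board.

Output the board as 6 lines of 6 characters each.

Place B at (1,4); scan 8 dirs for brackets.
Dir NW: opp run (0,3), next=edge -> no flip
Dir N: first cell '.' (not opp) -> no flip
Dir NE: first cell '.' (not opp) -> no flip
Dir W: opp run (1,3) capped by B -> flip
Dir E: first cell '.' (not opp) -> no flip
Dir SW: opp run (2,3) capped by B -> flip
Dir S: first cell '.' (not opp) -> no flip
Dir SE: first cell '.' (not opp) -> no flip
All flips: (1,3) (2,3)

Answer: ..WW..
BBBBB.
..WB..
..BW..
......
......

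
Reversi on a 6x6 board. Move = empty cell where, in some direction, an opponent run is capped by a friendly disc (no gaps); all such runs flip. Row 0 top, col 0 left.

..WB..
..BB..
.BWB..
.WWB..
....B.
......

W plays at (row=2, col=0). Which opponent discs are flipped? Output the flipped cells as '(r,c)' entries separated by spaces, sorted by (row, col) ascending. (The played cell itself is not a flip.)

Dir NW: edge -> no flip
Dir N: first cell '.' (not opp) -> no flip
Dir NE: first cell '.' (not opp) -> no flip
Dir W: edge -> no flip
Dir E: opp run (2,1) capped by W -> flip
Dir SW: edge -> no flip
Dir S: first cell '.' (not opp) -> no flip
Dir SE: first cell 'W' (not opp) -> no flip

Answer: (2,1)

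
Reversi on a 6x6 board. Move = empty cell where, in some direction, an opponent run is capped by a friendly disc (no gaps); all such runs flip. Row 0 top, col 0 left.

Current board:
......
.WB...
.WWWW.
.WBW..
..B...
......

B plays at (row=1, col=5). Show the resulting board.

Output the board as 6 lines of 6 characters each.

Place B at (1,5); scan 8 dirs for brackets.
Dir NW: first cell '.' (not opp) -> no flip
Dir N: first cell '.' (not opp) -> no flip
Dir NE: edge -> no flip
Dir W: first cell '.' (not opp) -> no flip
Dir E: edge -> no flip
Dir SW: opp run (2,4) (3,3) capped by B -> flip
Dir S: first cell '.' (not opp) -> no flip
Dir SE: edge -> no flip
All flips: (2,4) (3,3)

Answer: ......
.WB..B
.WWWB.
.WBB..
..B...
......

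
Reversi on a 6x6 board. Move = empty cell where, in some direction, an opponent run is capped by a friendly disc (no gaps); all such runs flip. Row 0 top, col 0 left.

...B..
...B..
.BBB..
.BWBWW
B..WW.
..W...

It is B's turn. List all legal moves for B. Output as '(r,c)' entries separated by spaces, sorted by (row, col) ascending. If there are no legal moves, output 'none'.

Answer: (4,1) (4,2) (4,5) (5,3) (5,4) (5,5)

Derivation:
(2,4): no bracket -> illegal
(2,5): no bracket -> illegal
(4,1): flips 1 -> legal
(4,2): flips 1 -> legal
(4,5): flips 1 -> legal
(5,1): no bracket -> illegal
(5,3): flips 1 -> legal
(5,4): flips 2 -> legal
(5,5): flips 1 -> legal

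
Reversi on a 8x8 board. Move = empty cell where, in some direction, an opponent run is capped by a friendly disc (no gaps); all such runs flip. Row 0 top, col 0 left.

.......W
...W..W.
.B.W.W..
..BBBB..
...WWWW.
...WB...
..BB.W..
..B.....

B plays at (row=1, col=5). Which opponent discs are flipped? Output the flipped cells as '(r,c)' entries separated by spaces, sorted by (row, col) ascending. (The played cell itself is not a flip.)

Answer: (2,5)

Derivation:
Dir NW: first cell '.' (not opp) -> no flip
Dir N: first cell '.' (not opp) -> no flip
Dir NE: first cell '.' (not opp) -> no flip
Dir W: first cell '.' (not opp) -> no flip
Dir E: opp run (1,6), next='.' -> no flip
Dir SW: first cell '.' (not opp) -> no flip
Dir S: opp run (2,5) capped by B -> flip
Dir SE: first cell '.' (not opp) -> no flip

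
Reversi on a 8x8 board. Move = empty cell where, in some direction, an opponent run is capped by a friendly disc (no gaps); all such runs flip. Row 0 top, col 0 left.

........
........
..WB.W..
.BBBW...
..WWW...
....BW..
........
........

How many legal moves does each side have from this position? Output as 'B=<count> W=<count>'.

Answer: B=12 W=10

Derivation:
-- B to move --
(1,1): flips 1 -> legal
(1,2): flips 1 -> legal
(1,3): flips 1 -> legal
(1,4): no bracket -> illegal
(1,5): no bracket -> illegal
(1,6): no bracket -> illegal
(2,1): flips 1 -> legal
(2,4): flips 2 -> legal
(2,6): no bracket -> illegal
(3,5): flips 1 -> legal
(3,6): no bracket -> illegal
(4,1): no bracket -> illegal
(4,5): flips 1 -> legal
(4,6): no bracket -> illegal
(5,1): flips 1 -> legal
(5,2): flips 1 -> legal
(5,3): flips 2 -> legal
(5,6): flips 1 -> legal
(6,4): no bracket -> illegal
(6,5): no bracket -> illegal
(6,6): flips 2 -> legal
B mobility = 12
-- W to move --
(1,2): flips 1 -> legal
(1,3): flips 2 -> legal
(1,4): no bracket -> illegal
(2,0): flips 1 -> legal
(2,1): flips 1 -> legal
(2,4): flips 2 -> legal
(3,0): flips 3 -> legal
(4,0): flips 1 -> legal
(4,1): no bracket -> illegal
(4,5): no bracket -> illegal
(5,3): flips 1 -> legal
(6,3): no bracket -> illegal
(6,4): flips 1 -> legal
(6,5): flips 1 -> legal
W mobility = 10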